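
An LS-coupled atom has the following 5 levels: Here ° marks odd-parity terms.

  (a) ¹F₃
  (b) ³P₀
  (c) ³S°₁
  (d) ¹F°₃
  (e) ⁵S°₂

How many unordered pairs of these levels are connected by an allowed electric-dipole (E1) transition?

(a)–(b): forbidden (parity, ΔS, ΔL, ΔJ).
(a)–(c): forbidden (ΔS, ΔL, ΔJ).
(a)–(d): allowed.
(a)–(e): forbidden (ΔS, ΔL).
(b)–(c): allowed.
(b)–(d): forbidden (ΔS, ΔL, ΔJ).
(b)–(e): forbidden (ΔS, ΔJ).
(c)–(d): forbidden (parity, ΔS, ΔL, ΔJ).
(c)–(e): forbidden (parity, ΔS, ΔL).
(d)–(e): forbidden (parity, ΔS, ΔL).
Allowed pairs: 2 of 10.

2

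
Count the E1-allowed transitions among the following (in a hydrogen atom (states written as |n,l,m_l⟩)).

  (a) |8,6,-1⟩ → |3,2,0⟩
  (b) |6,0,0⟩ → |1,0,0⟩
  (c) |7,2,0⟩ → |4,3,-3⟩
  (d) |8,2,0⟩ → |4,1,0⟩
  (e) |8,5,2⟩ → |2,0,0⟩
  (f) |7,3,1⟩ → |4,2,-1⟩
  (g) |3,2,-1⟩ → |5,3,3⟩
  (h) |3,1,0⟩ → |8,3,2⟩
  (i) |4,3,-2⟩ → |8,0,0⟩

1

(a) forbidden — Δl = -4 (E1 requires Δl = ±1)
(b) forbidden — Δl = +0 (E1 requires Δl = ±1)
(c) forbidden — Δm_l = -3 (E1 requires Δm_l = 0, ±1)
(d) allowed
(e) forbidden — Δl = -5 (E1 requires Δl = ±1); Δm_l = -2 (E1 requires Δm_l = 0, ±1)
(f) forbidden — Δm_l = -2 (E1 requires Δm_l = 0, ±1)
(g) forbidden — Δm_l = +4 (E1 requires Δm_l = 0, ±1)
(h) forbidden — Δl = +2 (E1 requires Δl = ±1); Δm_l = +2 (E1 requires Δm_l = 0, ±1)
(i) forbidden — Δl = -3 (E1 requires Δl = ±1); Δm_l = +2 (E1 requires Δm_l = 0, ±1)
Total allowed: 1 of 9.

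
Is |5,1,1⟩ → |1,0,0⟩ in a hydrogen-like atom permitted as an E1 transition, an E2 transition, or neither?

E1

Δl = 0 − 1 = -1; l_i + l_f = 1.
Δm_l = -1.
E1 (Δl = ±1, |Δm_l| ≤ 1): satisfied.
E2 (Δl = 0,±2, l_i+l_f ≥ 2, |Δm_l| ≤ 2): not satisfied.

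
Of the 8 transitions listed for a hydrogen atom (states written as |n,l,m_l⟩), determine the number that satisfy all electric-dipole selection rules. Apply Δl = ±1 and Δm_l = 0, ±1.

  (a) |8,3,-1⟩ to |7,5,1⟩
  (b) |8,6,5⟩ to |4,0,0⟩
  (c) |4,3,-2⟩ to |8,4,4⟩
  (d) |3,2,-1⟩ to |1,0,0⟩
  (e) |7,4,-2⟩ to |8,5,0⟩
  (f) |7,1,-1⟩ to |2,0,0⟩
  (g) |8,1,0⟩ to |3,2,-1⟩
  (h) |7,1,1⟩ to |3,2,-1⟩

(a) forbidden — Δl = +2 (E1 requires Δl = ±1); Δm_l = +2 (E1 requires Δm_l = 0, ±1)
(b) forbidden — Δl = -6 (E1 requires Δl = ±1); Δm_l = -5 (E1 requires Δm_l = 0, ±1)
(c) forbidden — Δm_l = +6 (E1 requires Δm_l = 0, ±1)
(d) forbidden — Δl = -2 (E1 requires Δl = ±1)
(e) forbidden — Δm_l = +2 (E1 requires Δm_l = 0, ±1)
(f) allowed
(g) allowed
(h) forbidden — Δm_l = -2 (E1 requires Δm_l = 0, ±1)
Total allowed: 2 of 8.

2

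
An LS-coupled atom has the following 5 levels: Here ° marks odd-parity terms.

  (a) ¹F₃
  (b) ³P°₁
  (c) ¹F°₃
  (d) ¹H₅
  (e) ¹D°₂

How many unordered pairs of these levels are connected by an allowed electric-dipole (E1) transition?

2

(a)–(b): forbidden (ΔS, ΔL, ΔJ).
(a)–(c): allowed.
(a)–(d): forbidden (parity, ΔL, ΔJ).
(a)–(e): allowed.
(b)–(c): forbidden (parity, ΔS, ΔL, ΔJ).
(b)–(d): forbidden (ΔS, ΔL, ΔJ).
(b)–(e): forbidden (parity, ΔS).
(c)–(d): forbidden (ΔL, ΔJ).
(c)–(e): forbidden (parity).
(d)–(e): forbidden (ΔL, ΔJ).
Allowed pairs: 2 of 10.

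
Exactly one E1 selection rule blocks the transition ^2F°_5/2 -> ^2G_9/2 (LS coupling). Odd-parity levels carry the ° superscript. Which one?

the ΔJ = 0, ±1 rule

Initial level: S=1/2, L=3, J=5/2, parity odd. Final level: S=1/2, L=4, J=9/2, parity even.
ΔJ = 0, ±1 (not J=0↔0): J: 5/2 → 9/2, ΔJ = +2 — fails.
ΔS = 0: S: 1/2 → 1/2 — passes.
ΔL = 0, ±1 (not L=0↔0): L: 3 → 4, ΔL = +1 — passes.
Parity must change: odd → even — passes.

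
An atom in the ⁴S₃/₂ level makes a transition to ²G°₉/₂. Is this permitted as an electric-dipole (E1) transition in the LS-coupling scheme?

forbidden

Initial level: S=3/2, L=0, J=3/2, parity even. Final level: S=1/2, L=4, J=9/2, parity odd.
ΔJ = 0, ±1 (not J=0↔0): J: 3/2 → 9/2, ΔJ = +3 — ✗.
ΔS = 0: S: 3/2 → 1/2 — ✗.
Parity must change: even → odd — ✓.
ΔL = 0, ±1 (not L=0↔0): L: 0 → 4, ΔL = +4 — ✗.
Rule(s) violated: ΔS, ΔL, ΔJ.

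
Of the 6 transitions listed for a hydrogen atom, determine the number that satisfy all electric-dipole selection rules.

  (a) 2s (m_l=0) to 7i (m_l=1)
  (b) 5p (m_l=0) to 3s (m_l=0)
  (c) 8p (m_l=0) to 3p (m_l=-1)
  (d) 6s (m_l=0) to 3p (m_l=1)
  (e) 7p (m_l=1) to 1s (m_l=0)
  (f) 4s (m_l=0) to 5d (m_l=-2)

3

(a) forbidden — Δl = +6 (E1 requires Δl = ±1)
(b) allowed
(c) forbidden — Δl = +0 (E1 requires Δl = ±1)
(d) allowed
(e) allowed
(f) forbidden — Δl = +2 (E1 requires Δl = ±1); Δm_l = -2 (E1 requires Δm_l = 0, ±1)
Total allowed: 3 of 6.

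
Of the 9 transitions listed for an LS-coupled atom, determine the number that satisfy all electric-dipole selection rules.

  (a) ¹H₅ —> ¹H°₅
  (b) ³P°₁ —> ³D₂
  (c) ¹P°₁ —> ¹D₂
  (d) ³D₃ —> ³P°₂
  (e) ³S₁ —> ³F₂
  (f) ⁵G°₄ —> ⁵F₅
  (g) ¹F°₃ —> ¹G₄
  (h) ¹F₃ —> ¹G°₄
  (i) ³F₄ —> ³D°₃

(a) allowed
(b) allowed
(c) allowed
(d) allowed
(e) forbidden (parity, ΔL fail)
(f) allowed
(g) allowed
(h) allowed
(i) allowed
Total allowed: 8 of 9.

8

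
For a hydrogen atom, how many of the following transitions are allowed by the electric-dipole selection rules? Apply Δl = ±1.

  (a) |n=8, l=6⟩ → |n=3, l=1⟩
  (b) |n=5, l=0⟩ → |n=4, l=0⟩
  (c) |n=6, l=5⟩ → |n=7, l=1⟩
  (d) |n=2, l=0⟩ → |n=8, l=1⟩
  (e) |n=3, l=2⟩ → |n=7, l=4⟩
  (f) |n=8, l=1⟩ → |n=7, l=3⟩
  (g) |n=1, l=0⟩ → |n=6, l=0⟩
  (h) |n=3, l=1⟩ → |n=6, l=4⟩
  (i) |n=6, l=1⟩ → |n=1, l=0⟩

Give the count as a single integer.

(a) forbidden — Δl = -5 (E1 requires Δl = ±1)
(b) forbidden — Δl = +0 (E1 requires Δl = ±1)
(c) forbidden — Δl = -4 (E1 requires Δl = ±1)
(d) allowed
(e) forbidden — Δl = +2 (E1 requires Δl = ±1)
(f) forbidden — Δl = +2 (E1 requires Δl = ±1)
(g) forbidden — Δl = +0 (E1 requires Δl = ±1)
(h) forbidden — Δl = +3 (E1 requires Δl = ±1)
(i) allowed
Total allowed: 2 of 9.

2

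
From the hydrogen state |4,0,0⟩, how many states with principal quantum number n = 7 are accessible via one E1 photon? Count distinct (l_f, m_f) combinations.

3

E1 requires Δl = ±1, so l_f ∈ {-1, 1}; with 0 ≤ l_f ≤ n_f−1 = 6, the allowed l_f values are {1}.
For l_f = 1: m_f ∈ {m_i−1, m_i, m_i+1} ∩ [−1, 1] = {-1, 0, 1} → 3 states.
Total: 3.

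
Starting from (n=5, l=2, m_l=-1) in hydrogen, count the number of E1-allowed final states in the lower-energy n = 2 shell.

2

E1 requires Δl = ±1, so l_f ∈ {1, 3}; with 0 ≤ l_f ≤ n_f−1 = 1, the allowed l_f values are {1}.
For l_f = 1: m_f ∈ {m_i−1, m_i, m_i+1} ∩ [−1, 1] = {-1, 0} → 2 states.
Total: 2.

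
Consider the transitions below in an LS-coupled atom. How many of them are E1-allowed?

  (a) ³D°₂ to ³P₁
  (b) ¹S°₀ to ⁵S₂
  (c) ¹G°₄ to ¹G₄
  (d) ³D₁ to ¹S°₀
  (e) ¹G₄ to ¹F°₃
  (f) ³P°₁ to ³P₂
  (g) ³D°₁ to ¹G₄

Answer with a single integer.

(a) allowed
(b) forbidden (ΔS, ΔL, ΔJ fail)
(c) allowed
(d) forbidden (ΔS, ΔL fail)
(e) allowed
(f) allowed
(g) forbidden (ΔS, ΔL, ΔJ fail)
Total allowed: 4 of 7.

4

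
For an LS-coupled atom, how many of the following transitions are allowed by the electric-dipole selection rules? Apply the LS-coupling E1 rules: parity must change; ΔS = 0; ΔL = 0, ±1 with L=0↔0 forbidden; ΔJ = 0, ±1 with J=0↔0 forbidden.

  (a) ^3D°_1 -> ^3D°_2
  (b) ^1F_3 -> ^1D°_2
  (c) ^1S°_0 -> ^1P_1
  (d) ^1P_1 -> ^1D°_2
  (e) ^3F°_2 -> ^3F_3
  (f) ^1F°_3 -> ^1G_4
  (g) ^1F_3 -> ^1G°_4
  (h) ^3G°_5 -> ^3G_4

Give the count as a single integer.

(a) forbidden (parity fails)
(b) allowed
(c) allowed
(d) allowed
(e) allowed
(f) allowed
(g) allowed
(h) allowed
Total allowed: 7 of 8.

7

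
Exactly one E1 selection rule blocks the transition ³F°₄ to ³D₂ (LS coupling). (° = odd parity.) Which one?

Reading off the term symbols: S 1→1, L 3→2, J 4→2, parity odd→even.
ΔS = 0: S: 1 → 1 — satisfied.
Parity must change: odd → even — satisfied.
ΔJ = 0, ±1 (not J=0↔0): J: 4 → 2, ΔJ = -2 — violated.
ΔL = 0, ±1 (not L=0↔0): L: 3 → 2, ΔL = -1 — satisfied.

the ΔJ = 0, ±1 rule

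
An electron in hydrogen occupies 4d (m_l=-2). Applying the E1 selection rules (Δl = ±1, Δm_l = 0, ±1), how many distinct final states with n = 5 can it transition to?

4

E1 requires Δl = ±1, so l_f ∈ {1, 3}; with 0 ≤ l_f ≤ n_f−1 = 4, the allowed l_f values are {1, 3}.
For l_f = 1: m_f ∈ {m_i−1, m_i, m_i+1} ∩ [−1, 1] = {-1} → 1 state.
For l_f = 3: m_f ∈ {m_i−1, m_i, m_i+1} ∩ [−3, 3] = {-3, -2, -1} → 3 states.
Total: 4.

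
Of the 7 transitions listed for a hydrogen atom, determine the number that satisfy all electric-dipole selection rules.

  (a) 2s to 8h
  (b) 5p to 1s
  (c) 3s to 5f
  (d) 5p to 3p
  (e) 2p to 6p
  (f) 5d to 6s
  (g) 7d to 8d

1

(a) forbidden — Δl = +5 (E1 requires Δl = ±1)
(b) allowed
(c) forbidden — Δl = +3 (E1 requires Δl = ±1)
(d) forbidden — Δl = +0 (E1 requires Δl = ±1)
(e) forbidden — Δl = +0 (E1 requires Δl = ±1)
(f) forbidden — Δl = -2 (E1 requires Δl = ±1)
(g) forbidden — Δl = +0 (E1 requires Δl = ±1)
Total allowed: 1 of 7.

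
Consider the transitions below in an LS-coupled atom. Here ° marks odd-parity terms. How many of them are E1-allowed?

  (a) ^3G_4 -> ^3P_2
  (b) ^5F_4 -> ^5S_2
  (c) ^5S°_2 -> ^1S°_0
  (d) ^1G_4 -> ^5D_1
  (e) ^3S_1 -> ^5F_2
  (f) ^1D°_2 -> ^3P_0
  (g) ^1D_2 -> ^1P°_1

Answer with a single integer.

1

(a) forbidden (parity, ΔL, ΔJ fail)
(b) forbidden (parity, ΔL, ΔJ fail)
(c) forbidden (parity, ΔS, ΔL, ΔJ fail)
(d) forbidden (parity, ΔS, ΔL, ΔJ fail)
(e) forbidden (parity, ΔS, ΔL fail)
(f) forbidden (ΔS, ΔJ fail)
(g) allowed
Total allowed: 1 of 7.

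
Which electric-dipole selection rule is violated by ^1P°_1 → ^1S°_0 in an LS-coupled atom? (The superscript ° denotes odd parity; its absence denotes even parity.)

Reading off the term symbols: S 0→0, L 1→0, J 1→0, parity odd→odd.
ΔS = 0: S: 0 → 0 — ✓.
ΔL = 0, ±1 (not L=0↔0): L: 1 → 0, ΔL = -1 — ✓.
ΔJ = 0, ±1 (not J=0↔0): J: 1 → 0, ΔJ = -1 — ✓.
Parity must change: odd → odd — ✗.

parity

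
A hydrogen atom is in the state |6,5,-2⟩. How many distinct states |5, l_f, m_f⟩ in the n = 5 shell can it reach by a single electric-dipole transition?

E1 requires Δl = ±1, so l_f ∈ {4, 6}; with 0 ≤ l_f ≤ n_f−1 = 4, the allowed l_f values are {4}.
For l_f = 4: m_f ∈ {m_i−1, m_i, m_i+1} ∩ [−4, 4] = {-3, -2, -1} → 3 states.
Total: 3.

3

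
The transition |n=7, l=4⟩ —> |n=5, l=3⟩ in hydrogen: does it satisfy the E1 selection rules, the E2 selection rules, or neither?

E1

Δl = 3 − 4 = -1; l_i + l_f = 7.
E1 (Δl = ±1): satisfied.
E2 (Δl = 0,±2, l_i+l_f ≥ 2): not satisfied.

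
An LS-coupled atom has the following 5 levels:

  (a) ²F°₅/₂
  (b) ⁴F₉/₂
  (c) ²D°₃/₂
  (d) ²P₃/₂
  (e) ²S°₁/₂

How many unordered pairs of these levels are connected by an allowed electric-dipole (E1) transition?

2

(a)–(b): forbidden (ΔS, ΔJ).
(a)–(c): forbidden (parity).
(a)–(d): forbidden (ΔL).
(a)–(e): forbidden (parity, ΔL, ΔJ).
(b)–(c): forbidden (ΔS, ΔJ).
(b)–(d): forbidden (parity, ΔS, ΔL, ΔJ).
(b)–(e): forbidden (ΔS, ΔL, ΔJ).
(c)–(d): allowed.
(c)–(e): forbidden (parity, ΔL).
(d)–(e): allowed.
Allowed pairs: 2 of 10.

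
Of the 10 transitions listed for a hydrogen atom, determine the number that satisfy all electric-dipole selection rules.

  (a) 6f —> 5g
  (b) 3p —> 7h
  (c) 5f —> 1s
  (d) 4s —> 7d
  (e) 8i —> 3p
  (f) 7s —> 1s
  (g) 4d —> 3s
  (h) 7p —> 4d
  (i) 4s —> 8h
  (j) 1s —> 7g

2

(a) allowed
(b) forbidden — Δl = +4 (E1 requires Δl = ±1)
(c) forbidden — Δl = -3 (E1 requires Δl = ±1)
(d) forbidden — Δl = +2 (E1 requires Δl = ±1)
(e) forbidden — Δl = -5 (E1 requires Δl = ±1)
(f) forbidden — Δl = +0 (E1 requires Δl = ±1)
(g) forbidden — Δl = -2 (E1 requires Δl = ±1)
(h) allowed
(i) forbidden — Δl = +5 (E1 requires Δl = ±1)
(j) forbidden — Δl = +4 (E1 requires Δl = ±1)
Total allowed: 2 of 10.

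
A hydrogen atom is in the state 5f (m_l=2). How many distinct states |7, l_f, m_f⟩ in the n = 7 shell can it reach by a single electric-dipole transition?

5

E1 requires Δl = ±1, so l_f ∈ {2, 4}; with 0 ≤ l_f ≤ n_f−1 = 6, the allowed l_f values are {2, 4}.
For l_f = 2: m_f ∈ {m_i−1, m_i, m_i+1} ∩ [−2, 2] = {1, 2} → 2 states.
For l_f = 4: m_f ∈ {m_i−1, m_i, m_i+1} ∩ [−4, 4] = {1, 2, 3} → 3 states.
Total: 5.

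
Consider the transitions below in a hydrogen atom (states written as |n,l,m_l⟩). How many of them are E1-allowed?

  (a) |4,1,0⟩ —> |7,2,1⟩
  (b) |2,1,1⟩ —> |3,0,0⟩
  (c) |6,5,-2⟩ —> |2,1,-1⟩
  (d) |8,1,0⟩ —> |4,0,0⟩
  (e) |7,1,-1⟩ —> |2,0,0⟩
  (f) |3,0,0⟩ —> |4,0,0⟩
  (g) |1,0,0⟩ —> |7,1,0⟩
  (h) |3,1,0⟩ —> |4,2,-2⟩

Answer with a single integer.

(a) allowed
(b) allowed
(c) forbidden — Δl = -4 (E1 requires Δl = ±1)
(d) allowed
(e) allowed
(f) forbidden — Δl = +0 (E1 requires Δl = ±1)
(g) allowed
(h) forbidden — Δm_l = -2 (E1 requires Δm_l = 0, ±1)
Total allowed: 5 of 8.

5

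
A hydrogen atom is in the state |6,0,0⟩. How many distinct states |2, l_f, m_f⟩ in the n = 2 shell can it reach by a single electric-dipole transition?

E1 requires Δl = ±1, so l_f ∈ {-1, 1}; with 0 ≤ l_f ≤ n_f−1 = 1, the allowed l_f values are {1}.
For l_f = 1: m_f ∈ {m_i−1, m_i, m_i+1} ∩ [−1, 1] = {-1, 0, 1} → 3 states.
Total: 3.

3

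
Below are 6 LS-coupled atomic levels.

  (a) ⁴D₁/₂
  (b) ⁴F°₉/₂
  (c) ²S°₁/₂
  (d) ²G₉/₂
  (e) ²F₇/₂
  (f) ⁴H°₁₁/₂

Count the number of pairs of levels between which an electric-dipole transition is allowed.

(a)–(b): forbidden (ΔJ).
(a)–(c): forbidden (ΔS, ΔL).
(a)–(d): forbidden (parity, ΔS, ΔL, ΔJ).
(a)–(e): forbidden (parity, ΔS, ΔJ).
(a)–(f): forbidden (ΔL, ΔJ).
(b)–(c): forbidden (parity, ΔS, ΔL, ΔJ).
(b)–(d): forbidden (ΔS).
(b)–(e): forbidden (ΔS).
(b)–(f): forbidden (parity, ΔL).
(c)–(d): forbidden (ΔL, ΔJ).
(c)–(e): forbidden (ΔL, ΔJ).
(c)–(f): forbidden (parity, ΔS, ΔL, ΔJ).
(d)–(e): forbidden (parity).
(d)–(f): forbidden (ΔS).
(e)–(f): forbidden (ΔS, ΔL, ΔJ).
Allowed pairs: 0 of 15.

0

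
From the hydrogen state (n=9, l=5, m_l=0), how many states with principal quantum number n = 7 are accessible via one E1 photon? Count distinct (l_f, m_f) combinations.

E1 requires Δl = ±1, so l_f ∈ {4, 6}; with 0 ≤ l_f ≤ n_f−1 = 6, the allowed l_f values are {4, 6}.
For l_f = 4: m_f ∈ {m_i−1, m_i, m_i+1} ∩ [−4, 4] = {-1, 0, 1} → 3 states.
For l_f = 6: m_f ∈ {m_i−1, m_i, m_i+1} ∩ [−6, 6] = {-1, 0, 1} → 3 states.
Total: 6.

6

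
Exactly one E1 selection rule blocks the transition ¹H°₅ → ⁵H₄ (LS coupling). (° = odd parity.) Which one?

ΔS = 0: S: 0 → 2 — fails.
ΔJ = 0, ±1 (not J=0↔0): J: 5 → 4, ΔJ = -1 — passes.
ΔL = 0, ±1 (not L=0↔0): L: 5 → 5, ΔL = +0 — passes.
Parity must change: odd → even — passes.

the ΔS = 0 rule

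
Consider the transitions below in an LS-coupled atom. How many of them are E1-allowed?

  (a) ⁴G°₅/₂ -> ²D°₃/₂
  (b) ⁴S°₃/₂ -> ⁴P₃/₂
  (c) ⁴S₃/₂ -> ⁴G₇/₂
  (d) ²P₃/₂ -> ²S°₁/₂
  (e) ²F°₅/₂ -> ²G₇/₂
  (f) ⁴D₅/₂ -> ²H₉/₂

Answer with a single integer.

3

(a) forbidden (parity, ΔS, ΔL fail)
(b) allowed
(c) forbidden (parity, ΔL, ΔJ fail)
(d) allowed
(e) allowed
(f) forbidden (parity, ΔS, ΔL, ΔJ fail)
Total allowed: 3 of 6.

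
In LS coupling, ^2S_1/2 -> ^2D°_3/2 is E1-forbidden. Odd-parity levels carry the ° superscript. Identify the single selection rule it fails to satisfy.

Initial level: S=1/2, L=0, J=1/2, parity even. Final level: S=1/2, L=2, J=3/2, parity odd.
Parity must change: even → odd — satisfied.
ΔS = 0: S: 1/2 → 1/2 — satisfied.
ΔL = 0, ±1 (not L=0↔0): L: 0 → 2, ΔL = +2 — violated.
ΔJ = 0, ±1 (not J=0↔0): J: 1/2 → 3/2, ΔJ = +1 — satisfied.

the ΔL = 0, ±1 rule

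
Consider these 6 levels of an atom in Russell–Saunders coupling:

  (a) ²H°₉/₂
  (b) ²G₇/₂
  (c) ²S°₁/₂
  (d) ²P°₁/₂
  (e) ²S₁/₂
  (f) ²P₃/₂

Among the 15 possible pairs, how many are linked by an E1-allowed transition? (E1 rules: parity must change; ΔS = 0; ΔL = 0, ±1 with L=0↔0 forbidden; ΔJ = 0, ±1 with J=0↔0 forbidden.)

4

(a)–(b): allowed.
(a)–(c): forbidden (parity, ΔL, ΔJ).
(a)–(d): forbidden (parity, ΔL, ΔJ).
(a)–(e): forbidden (ΔL, ΔJ).
(a)–(f): forbidden (ΔL, ΔJ).
(b)–(c): forbidden (ΔL, ΔJ).
(b)–(d): forbidden (ΔL, ΔJ).
(b)–(e): forbidden (parity, ΔL, ΔJ).
(b)–(f): forbidden (parity, ΔL, ΔJ).
(c)–(d): forbidden (parity).
(c)–(e): forbidden (ΔL).
(c)–(f): allowed.
(d)–(e): allowed.
(d)–(f): allowed.
(e)–(f): forbidden (parity).
Allowed pairs: 4 of 15.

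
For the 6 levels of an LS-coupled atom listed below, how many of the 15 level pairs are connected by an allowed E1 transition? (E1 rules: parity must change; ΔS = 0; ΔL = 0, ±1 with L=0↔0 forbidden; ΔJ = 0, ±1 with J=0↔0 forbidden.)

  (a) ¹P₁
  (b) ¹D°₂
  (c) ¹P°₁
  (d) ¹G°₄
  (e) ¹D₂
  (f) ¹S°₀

5

(a)–(b): allowed.
(a)–(c): allowed.
(a)–(d): forbidden (ΔL, ΔJ).
(a)–(e): forbidden (parity).
(a)–(f): allowed.
(b)–(c): forbidden (parity).
(b)–(d): forbidden (parity, ΔL, ΔJ).
(b)–(e): allowed.
(b)–(f): forbidden (parity, ΔL, ΔJ).
(c)–(d): forbidden (parity, ΔL, ΔJ).
(c)–(e): allowed.
(c)–(f): forbidden (parity).
(d)–(e): forbidden (ΔL, ΔJ).
(d)–(f): forbidden (parity, ΔL, ΔJ).
(e)–(f): forbidden (ΔL, ΔJ).
Allowed pairs: 5 of 15.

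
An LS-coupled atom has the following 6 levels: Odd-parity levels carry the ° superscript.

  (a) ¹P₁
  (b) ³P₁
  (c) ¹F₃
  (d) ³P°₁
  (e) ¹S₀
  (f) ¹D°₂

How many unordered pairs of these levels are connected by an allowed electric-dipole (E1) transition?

3

(a)–(b): forbidden (parity, ΔS).
(a)–(c): forbidden (parity, ΔL, ΔJ).
(a)–(d): forbidden (ΔS).
(a)–(e): forbidden (parity).
(a)–(f): allowed.
(b)–(c): forbidden (parity, ΔS, ΔL, ΔJ).
(b)–(d): allowed.
(b)–(e): forbidden (parity, ΔS).
(b)–(f): forbidden (ΔS).
(c)–(d): forbidden (ΔS, ΔL, ΔJ).
(c)–(e): forbidden (parity, ΔL, ΔJ).
(c)–(f): allowed.
(d)–(e): forbidden (ΔS).
(d)–(f): forbidden (parity, ΔS).
(e)–(f): forbidden (ΔL, ΔJ).
Allowed pairs: 3 of 15.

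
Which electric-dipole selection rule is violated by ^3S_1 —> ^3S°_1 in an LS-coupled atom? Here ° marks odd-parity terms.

the L=0 ↔ L=0 exclusion

Reading off the term symbols: S 1→1, L 0→0, J 1→1, parity even→odd.
ΔL = 0, ±1 (not L=0↔0): L: 0 → 0, ΔL = +0 — violated.
Parity must change: even → odd — satisfied.
ΔS = 0: S: 1 → 1 — satisfied.
ΔJ = 0, ±1 (not J=0↔0): J: 1 → 1, ΔJ = +0 — satisfied.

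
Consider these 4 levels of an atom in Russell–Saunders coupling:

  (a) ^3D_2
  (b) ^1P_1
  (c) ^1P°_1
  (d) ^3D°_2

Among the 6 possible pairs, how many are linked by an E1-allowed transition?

2

(a)–(b): forbidden (parity, ΔS).
(a)–(c): forbidden (ΔS).
(a)–(d): allowed.
(b)–(c): allowed.
(b)–(d): forbidden (ΔS).
(c)–(d): forbidden (parity, ΔS).
Allowed pairs: 2 of 6.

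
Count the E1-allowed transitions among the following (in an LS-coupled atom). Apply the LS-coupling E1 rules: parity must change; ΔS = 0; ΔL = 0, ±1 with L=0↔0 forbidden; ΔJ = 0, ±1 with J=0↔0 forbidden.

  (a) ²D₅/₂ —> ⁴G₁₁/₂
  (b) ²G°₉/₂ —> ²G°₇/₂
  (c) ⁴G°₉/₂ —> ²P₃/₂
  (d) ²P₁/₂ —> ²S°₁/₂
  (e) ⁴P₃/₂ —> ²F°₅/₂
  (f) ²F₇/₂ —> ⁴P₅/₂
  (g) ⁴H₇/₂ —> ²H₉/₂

1

(a) forbidden (parity, ΔS, ΔL, ΔJ fail)
(b) forbidden (parity fails)
(c) forbidden (ΔS, ΔL, ΔJ fail)
(d) allowed
(e) forbidden (ΔS, ΔL fail)
(f) forbidden (parity, ΔS, ΔL fail)
(g) forbidden (parity, ΔS fail)
Total allowed: 1 of 7.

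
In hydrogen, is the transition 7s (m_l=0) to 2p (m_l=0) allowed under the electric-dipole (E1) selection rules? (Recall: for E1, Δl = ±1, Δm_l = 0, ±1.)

allowed

Initial l = 0, final l = 1, so Δl = +1. E1 requires Δl = ±1: ok.
Δm_l = 0 − (0) = +0. E1 requires Δm_l = 0, ±1: ok.
All E1 selection rules are satisfied.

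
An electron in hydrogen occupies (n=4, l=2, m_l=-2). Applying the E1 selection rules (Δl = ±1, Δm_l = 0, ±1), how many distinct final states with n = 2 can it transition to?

E1 requires Δl = ±1, so l_f ∈ {1, 3}; with 0 ≤ l_f ≤ n_f−1 = 1, the allowed l_f values are {1}.
For l_f = 1: m_f ∈ {m_i−1, m_i, m_i+1} ∩ [−1, 1] = {-1} → 1 state.
Total: 1.

1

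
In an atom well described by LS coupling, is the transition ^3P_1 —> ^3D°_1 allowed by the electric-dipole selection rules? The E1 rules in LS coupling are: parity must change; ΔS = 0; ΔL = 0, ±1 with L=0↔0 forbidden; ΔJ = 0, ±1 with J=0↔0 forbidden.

allowed

Initial level: S=1, L=1, J=1, parity even. Final level: S=1, L=2, J=1, parity odd.
Parity must change: even → odd — satisfied.
ΔS = 0: S: 1 → 1 — satisfied.
ΔL = 0, ±1 (not L=0↔0): L: 1 → 2, ΔL = +1 — satisfied.
ΔJ = 0, ±1 (not J=0↔0): J: 1 → 1, ΔJ = +0 — satisfied.
All four E1 rules are satisfied.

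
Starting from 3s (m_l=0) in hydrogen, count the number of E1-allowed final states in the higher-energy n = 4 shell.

E1 requires Δl = ±1, so l_f ∈ {-1, 1}; with 0 ≤ l_f ≤ n_f−1 = 3, the allowed l_f values are {1}.
For l_f = 1: m_f ∈ {m_i−1, m_i, m_i+1} ∩ [−1, 1] = {-1, 0, 1} → 3 states.
Total: 3.

3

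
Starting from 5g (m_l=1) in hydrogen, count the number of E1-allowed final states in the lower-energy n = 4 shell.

E1 requires Δl = ±1, so l_f ∈ {3, 5}; with 0 ≤ l_f ≤ n_f−1 = 3, the allowed l_f values are {3}.
For l_f = 3: m_f ∈ {m_i−1, m_i, m_i+1} ∩ [−3, 3] = {0, 1, 2} → 3 states.
Total: 3.

3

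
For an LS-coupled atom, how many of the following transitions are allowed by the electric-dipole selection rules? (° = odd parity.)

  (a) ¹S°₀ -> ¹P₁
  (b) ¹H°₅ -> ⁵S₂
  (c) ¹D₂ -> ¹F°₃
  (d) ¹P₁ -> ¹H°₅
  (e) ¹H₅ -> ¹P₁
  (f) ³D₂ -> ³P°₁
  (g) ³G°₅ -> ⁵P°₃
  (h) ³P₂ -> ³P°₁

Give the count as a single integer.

(a) allowed
(b) forbidden (ΔS, ΔL, ΔJ fail)
(c) allowed
(d) forbidden (ΔL, ΔJ fail)
(e) forbidden (parity, ΔL, ΔJ fail)
(f) allowed
(g) forbidden (parity, ΔS, ΔL, ΔJ fail)
(h) allowed
Total allowed: 4 of 8.

4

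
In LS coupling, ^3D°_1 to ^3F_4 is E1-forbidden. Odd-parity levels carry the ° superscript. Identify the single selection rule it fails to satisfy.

Initial level: S=1, L=2, J=1, parity odd. Final level: S=1, L=3, J=4, parity even.
ΔJ = 0, ±1 (not J=0↔0): J: 1 → 4, ΔJ = +3 — fails.
ΔL = 0, ±1 (not L=0↔0): L: 2 → 3, ΔL = +1 — ok.
Parity must change: odd → even — ok.
ΔS = 0: S: 1 → 1 — ok.

the ΔJ = 0, ±1 rule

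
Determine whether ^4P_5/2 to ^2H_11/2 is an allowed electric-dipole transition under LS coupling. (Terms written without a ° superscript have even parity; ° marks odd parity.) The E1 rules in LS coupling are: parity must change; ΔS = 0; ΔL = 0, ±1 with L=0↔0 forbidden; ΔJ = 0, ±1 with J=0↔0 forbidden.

forbidden

Reading off the term symbols: S 3/2→1/2, L 1→5, J 5/2→11/2, parity even→even.
Parity must change: even → even — fails.
ΔS = 0: S: 3/2 → 1/2 — fails.
ΔL = 0, ±1 (not L=0↔0): L: 1 → 5, ΔL = +4 — fails.
ΔJ = 0, ±1 (not J=0↔0): J: 5/2 → 11/2, ΔJ = +3 — fails.
Rule(s) violated: parity, ΔS, ΔL, ΔJ.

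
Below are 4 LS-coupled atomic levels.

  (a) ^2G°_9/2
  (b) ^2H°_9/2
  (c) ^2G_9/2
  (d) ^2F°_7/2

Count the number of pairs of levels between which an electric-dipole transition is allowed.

(a)–(b): forbidden (parity).
(a)–(c): allowed.
(a)–(d): forbidden (parity).
(b)–(c): allowed.
(b)–(d): forbidden (parity, ΔL).
(c)–(d): allowed.
Allowed pairs: 3 of 6.

3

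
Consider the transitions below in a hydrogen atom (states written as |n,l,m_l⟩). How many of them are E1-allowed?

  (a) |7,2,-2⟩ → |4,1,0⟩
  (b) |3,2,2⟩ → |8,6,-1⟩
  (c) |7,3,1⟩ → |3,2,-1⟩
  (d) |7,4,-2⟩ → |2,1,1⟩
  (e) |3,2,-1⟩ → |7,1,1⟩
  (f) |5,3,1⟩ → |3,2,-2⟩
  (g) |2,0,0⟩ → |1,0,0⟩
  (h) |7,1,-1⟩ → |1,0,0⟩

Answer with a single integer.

1

(a) forbidden — Δm_l = +2 (E1 requires Δm_l = 0, ±1)
(b) forbidden — Δl = +4 (E1 requires Δl = ±1); Δm_l = -3 (E1 requires Δm_l = 0, ±1)
(c) forbidden — Δm_l = -2 (E1 requires Δm_l = 0, ±1)
(d) forbidden — Δl = -3 (E1 requires Δl = ±1); Δm_l = +3 (E1 requires Δm_l = 0, ±1)
(e) forbidden — Δm_l = +2 (E1 requires Δm_l = 0, ±1)
(f) forbidden — Δm_l = -3 (E1 requires Δm_l = 0, ±1)
(g) forbidden — Δl = +0 (E1 requires Δl = ±1)
(h) allowed
Total allowed: 1 of 8.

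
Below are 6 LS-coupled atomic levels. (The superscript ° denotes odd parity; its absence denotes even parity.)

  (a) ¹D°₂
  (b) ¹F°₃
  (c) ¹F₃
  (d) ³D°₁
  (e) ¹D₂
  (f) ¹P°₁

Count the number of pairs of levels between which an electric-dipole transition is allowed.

5

(a)–(b): forbidden (parity).
(a)–(c): allowed.
(a)–(d): forbidden (parity, ΔS).
(a)–(e): allowed.
(a)–(f): forbidden (parity).
(b)–(c): allowed.
(b)–(d): forbidden (parity, ΔS, ΔJ).
(b)–(e): allowed.
(b)–(f): forbidden (parity, ΔL, ΔJ).
(c)–(d): forbidden (ΔS, ΔJ).
(c)–(e): forbidden (parity).
(c)–(f): forbidden (ΔL, ΔJ).
(d)–(e): forbidden (ΔS).
(d)–(f): forbidden (parity, ΔS).
(e)–(f): allowed.
Allowed pairs: 5 of 15.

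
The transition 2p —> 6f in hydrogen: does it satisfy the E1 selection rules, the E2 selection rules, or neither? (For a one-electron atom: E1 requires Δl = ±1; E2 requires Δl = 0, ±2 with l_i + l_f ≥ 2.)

Δl = 3 − 1 = +2; l_i + l_f = 4.
E1 (Δl = ±1): not satisfied.
E2 (Δl = 0,±2, l_i+l_f ≥ 2): satisfied.

E2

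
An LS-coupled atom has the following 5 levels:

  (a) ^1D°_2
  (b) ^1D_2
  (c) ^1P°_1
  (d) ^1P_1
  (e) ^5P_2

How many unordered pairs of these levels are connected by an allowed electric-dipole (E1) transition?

(a)–(b): allowed.
(a)–(c): forbidden (parity).
(a)–(d): allowed.
(a)–(e): forbidden (ΔS).
(b)–(c): allowed.
(b)–(d): forbidden (parity).
(b)–(e): forbidden (parity, ΔS).
(c)–(d): allowed.
(c)–(e): forbidden (ΔS).
(d)–(e): forbidden (parity, ΔS).
Allowed pairs: 4 of 10.

4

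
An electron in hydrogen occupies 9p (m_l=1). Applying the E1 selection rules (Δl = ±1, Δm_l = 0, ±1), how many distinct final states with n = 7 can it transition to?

E1 requires Δl = ±1, so l_f ∈ {0, 2}; with 0 ≤ l_f ≤ n_f−1 = 6, the allowed l_f values are {0, 2}.
For l_f = 0: m_f ∈ {m_i−1, m_i, m_i+1} ∩ [−0, 0] = {0} → 1 state.
For l_f = 2: m_f ∈ {m_i−1, m_i, m_i+1} ∩ [−2, 2] = {0, 1, 2} → 3 states.
Total: 4.

4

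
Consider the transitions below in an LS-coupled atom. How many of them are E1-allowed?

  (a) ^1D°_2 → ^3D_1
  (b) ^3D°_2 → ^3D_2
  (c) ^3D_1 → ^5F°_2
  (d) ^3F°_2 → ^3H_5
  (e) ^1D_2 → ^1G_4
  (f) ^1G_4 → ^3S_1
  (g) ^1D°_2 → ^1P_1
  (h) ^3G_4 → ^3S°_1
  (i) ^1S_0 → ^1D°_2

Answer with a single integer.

2

(a) forbidden (ΔS fails)
(b) allowed
(c) forbidden (ΔS fails)
(d) forbidden (ΔL, ΔJ fail)
(e) forbidden (parity, ΔL, ΔJ fail)
(f) forbidden (parity, ΔS, ΔL, ΔJ fail)
(g) allowed
(h) forbidden (ΔL, ΔJ fail)
(i) forbidden (ΔL, ΔJ fail)
Total allowed: 2 of 9.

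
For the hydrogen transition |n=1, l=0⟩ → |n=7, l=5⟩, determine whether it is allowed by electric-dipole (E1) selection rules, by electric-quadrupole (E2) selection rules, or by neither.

Δl = 5 − 0 = +5; l_i + l_f = 5.
E1 (Δl = ±1): not satisfied.
E2 (Δl = 0,±2, l_i+l_f ≥ 2): not satisfied.

neither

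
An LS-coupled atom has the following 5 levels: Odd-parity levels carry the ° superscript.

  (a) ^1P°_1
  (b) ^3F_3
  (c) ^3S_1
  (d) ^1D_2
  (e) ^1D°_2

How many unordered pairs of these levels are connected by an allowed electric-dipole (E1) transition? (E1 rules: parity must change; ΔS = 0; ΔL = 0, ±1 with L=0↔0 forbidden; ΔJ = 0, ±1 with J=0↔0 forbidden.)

(a)–(b): forbidden (ΔS, ΔL, ΔJ).
(a)–(c): forbidden (ΔS).
(a)–(d): allowed.
(a)–(e): forbidden (parity).
(b)–(c): forbidden (parity, ΔL, ΔJ).
(b)–(d): forbidden (parity, ΔS).
(b)–(e): forbidden (ΔS).
(c)–(d): forbidden (parity, ΔS, ΔL).
(c)–(e): forbidden (ΔS, ΔL).
(d)–(e): allowed.
Allowed pairs: 2 of 10.

2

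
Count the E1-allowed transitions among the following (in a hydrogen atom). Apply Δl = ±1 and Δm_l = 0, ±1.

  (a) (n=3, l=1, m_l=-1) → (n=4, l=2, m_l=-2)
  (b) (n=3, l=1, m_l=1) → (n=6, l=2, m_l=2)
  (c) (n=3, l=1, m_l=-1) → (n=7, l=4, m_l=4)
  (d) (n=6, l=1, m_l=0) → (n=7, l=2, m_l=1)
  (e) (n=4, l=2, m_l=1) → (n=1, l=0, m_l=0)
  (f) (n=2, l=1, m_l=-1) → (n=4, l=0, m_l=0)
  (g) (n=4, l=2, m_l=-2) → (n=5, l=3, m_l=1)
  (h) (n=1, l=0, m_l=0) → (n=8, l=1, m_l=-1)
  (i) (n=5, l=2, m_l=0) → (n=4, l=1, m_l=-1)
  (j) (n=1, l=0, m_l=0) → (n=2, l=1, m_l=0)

7

(a) allowed
(b) allowed
(c) forbidden — Δl = +3 (E1 requires Δl = ±1); Δm_l = +5 (E1 requires Δm_l = 0, ±1)
(d) allowed
(e) forbidden — Δl = -2 (E1 requires Δl = ±1)
(f) allowed
(g) forbidden — Δm_l = +3 (E1 requires Δm_l = 0, ±1)
(h) allowed
(i) allowed
(j) allowed
Total allowed: 7 of 10.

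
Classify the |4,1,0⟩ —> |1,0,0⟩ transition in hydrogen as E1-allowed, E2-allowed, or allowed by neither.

E1

Δl = 0 − 1 = -1; l_i + l_f = 1.
Δm_l = +0.
E1 (Δl = ±1, |Δm_l| ≤ 1): satisfied.
E2 (Δl = 0,±2, l_i+l_f ≥ 2, |Δm_l| ≤ 2): not satisfied.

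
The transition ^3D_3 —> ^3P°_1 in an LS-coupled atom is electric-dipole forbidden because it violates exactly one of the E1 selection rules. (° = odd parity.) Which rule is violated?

the ΔJ = 0, ±1 rule

Initial level: S=1, L=2, J=3, parity even. Final level: S=1, L=1, J=1, parity odd.
Parity must change: even → odd — passes.
ΔS = 0: S: 1 → 1 — passes.
ΔL = 0, ±1 (not L=0↔0): L: 2 → 1, ΔL = -1 — passes.
ΔJ = 0, ±1 (not J=0↔0): J: 3 → 1, ΔJ = -2 — fails.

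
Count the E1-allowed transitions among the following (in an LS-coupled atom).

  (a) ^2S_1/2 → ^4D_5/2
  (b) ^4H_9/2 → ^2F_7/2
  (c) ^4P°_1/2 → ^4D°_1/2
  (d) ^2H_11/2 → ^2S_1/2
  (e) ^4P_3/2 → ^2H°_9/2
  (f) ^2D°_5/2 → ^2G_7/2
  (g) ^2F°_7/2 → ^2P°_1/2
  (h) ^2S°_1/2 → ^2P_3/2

(a) forbidden (parity, ΔS, ΔL, ΔJ fail)
(b) forbidden (parity, ΔS, ΔL fail)
(c) forbidden (parity fails)
(d) forbidden (parity, ΔL, ΔJ fail)
(e) forbidden (ΔS, ΔL, ΔJ fail)
(f) forbidden (ΔL fails)
(g) forbidden (parity, ΔL, ΔJ fail)
(h) allowed
Total allowed: 1 of 8.

1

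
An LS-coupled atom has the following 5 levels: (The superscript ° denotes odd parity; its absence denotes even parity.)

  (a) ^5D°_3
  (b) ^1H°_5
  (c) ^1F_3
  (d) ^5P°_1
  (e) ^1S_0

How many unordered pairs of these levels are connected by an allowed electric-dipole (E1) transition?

(a)–(b): forbidden (parity, ΔS, ΔL, ΔJ).
(a)–(c): forbidden (ΔS).
(a)–(d): forbidden (parity, ΔJ).
(a)–(e): forbidden (ΔS, ΔL, ΔJ).
(b)–(c): forbidden (ΔL, ΔJ).
(b)–(d): forbidden (parity, ΔS, ΔL, ΔJ).
(b)–(e): forbidden (ΔL, ΔJ).
(c)–(d): forbidden (ΔS, ΔL, ΔJ).
(c)–(e): forbidden (parity, ΔL, ΔJ).
(d)–(e): forbidden (ΔS).
Allowed pairs: 0 of 10.

0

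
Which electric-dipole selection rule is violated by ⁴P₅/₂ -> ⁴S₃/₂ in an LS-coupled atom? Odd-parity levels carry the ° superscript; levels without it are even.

parity

ΔJ = 0, ±1 (not J=0↔0): J: 5/2 → 3/2, ΔJ = -1 — satisfied.
ΔL = 0, ±1 (not L=0↔0): L: 1 → 0, ΔL = -1 — satisfied.
Parity must change: even → even — violated.
ΔS = 0: S: 3/2 → 3/2 — satisfied.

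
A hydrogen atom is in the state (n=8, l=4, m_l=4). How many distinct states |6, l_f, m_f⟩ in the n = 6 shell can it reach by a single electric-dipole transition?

E1 requires Δl = ±1, so l_f ∈ {3, 5}; with 0 ≤ l_f ≤ n_f−1 = 5, the allowed l_f values are {3, 5}.
For l_f = 3: m_f ∈ {m_i−1, m_i, m_i+1} ∩ [−3, 3] = {3} → 1 state.
For l_f = 5: m_f ∈ {m_i−1, m_i, m_i+1} ∩ [−5, 5] = {3, 4, 5} → 3 states.
Total: 4.

4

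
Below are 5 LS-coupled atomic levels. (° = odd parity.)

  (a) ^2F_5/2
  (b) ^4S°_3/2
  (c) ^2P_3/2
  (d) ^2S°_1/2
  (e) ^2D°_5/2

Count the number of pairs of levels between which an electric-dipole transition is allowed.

3

(a)–(b): forbidden (ΔS, ΔL).
(a)–(c): forbidden (parity, ΔL).
(a)–(d): forbidden (ΔL, ΔJ).
(a)–(e): allowed.
(b)–(c): forbidden (ΔS).
(b)–(d): forbidden (parity, ΔS, ΔL).
(b)–(e): forbidden (parity, ΔS, ΔL).
(c)–(d): allowed.
(c)–(e): allowed.
(d)–(e): forbidden (parity, ΔL, ΔJ).
Allowed pairs: 3 of 10.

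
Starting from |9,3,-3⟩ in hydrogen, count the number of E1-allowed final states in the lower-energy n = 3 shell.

E1 requires Δl = ±1, so l_f ∈ {2, 4}; with 0 ≤ l_f ≤ n_f−1 = 2, the allowed l_f values are {2}.
For l_f = 2: m_f ∈ {m_i−1, m_i, m_i+1} ∩ [−2, 2] = {-2} → 1 state.
Total: 1.

1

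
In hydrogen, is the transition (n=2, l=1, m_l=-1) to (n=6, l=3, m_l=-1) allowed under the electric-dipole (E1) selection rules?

Δl = 3 − 1 = +2; the E1 rule Δl = ±1 is violated.
Δm_l = -1 − (-1) = +0. E1 requires Δm_l = 0, ±1: satisfied.
The transition is electric-dipole forbidden.

forbidden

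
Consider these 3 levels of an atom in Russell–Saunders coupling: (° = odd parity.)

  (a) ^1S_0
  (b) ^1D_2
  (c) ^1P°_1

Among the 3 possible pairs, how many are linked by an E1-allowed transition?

(a)–(b): forbidden (parity, ΔL, ΔJ).
(a)–(c): allowed.
(b)–(c): allowed.
Allowed pairs: 2 of 3.

2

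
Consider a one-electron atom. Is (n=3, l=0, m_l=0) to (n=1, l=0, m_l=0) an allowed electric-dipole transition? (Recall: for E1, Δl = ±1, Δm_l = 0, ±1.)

forbidden

Initial l = 0, final l = 0, so Δl = +0. E1 requires Δl = ±1: fails.
Δm_l = 0 − (0) = +0. E1 requires Δm_l = 0, ±1: passes.
The transition is electric-dipole forbidden.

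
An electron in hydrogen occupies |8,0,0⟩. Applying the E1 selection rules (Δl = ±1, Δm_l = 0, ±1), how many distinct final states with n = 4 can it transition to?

3

E1 requires Δl = ±1, so l_f ∈ {-1, 1}; with 0 ≤ l_f ≤ n_f−1 = 3, the allowed l_f values are {1}.
For l_f = 1: m_f ∈ {m_i−1, m_i, m_i+1} ∩ [−1, 1] = {-1, 0, 1} → 3 states.
Total: 3.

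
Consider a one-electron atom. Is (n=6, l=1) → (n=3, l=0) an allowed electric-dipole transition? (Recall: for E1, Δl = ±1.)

allowed

Δl = 0 − 1 = -1; the E1 rule Δl = ±1 is ✓.
All E1 selection rules are satisfied.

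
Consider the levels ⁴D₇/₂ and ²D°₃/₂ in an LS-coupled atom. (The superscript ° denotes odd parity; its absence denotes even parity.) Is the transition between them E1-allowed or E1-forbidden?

forbidden

Parity must change: even → odd — satisfied.
ΔS = 0: S: 3/2 → 1/2 — violated.
ΔL = 0, ±1 (not L=0↔0): L: 2 → 2, ΔL = +0 — satisfied.
ΔJ = 0, ±1 (not J=0↔0): J: 7/2 → 3/2, ΔJ = -2 — violated.
Rule(s) violated: ΔS, ΔJ.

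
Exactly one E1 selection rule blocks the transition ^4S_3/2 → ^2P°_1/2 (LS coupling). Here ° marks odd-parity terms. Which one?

the ΔS = 0 rule

Initial level: S=3/2, L=0, J=3/2, parity even. Final level: S=1/2, L=1, J=1/2, parity odd.
Parity must change: even → odd — ✓.
ΔS = 0: S: 3/2 → 1/2 — ✗.
ΔL = 0, ±1 (not L=0↔0): L: 0 → 1, ΔL = +1 — ✓.
ΔJ = 0, ±1 (not J=0↔0): J: 3/2 → 1/2, ΔJ = -1 — ✓.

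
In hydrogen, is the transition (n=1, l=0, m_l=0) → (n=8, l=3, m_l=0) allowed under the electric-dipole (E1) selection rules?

Δl = 3 − 0 = +3; the E1 rule Δl = ±1 is ✗.
m_l: 0 → 0 (Δm_l = +0). |Δm_l| ≤ 1 ✓.
The transition is electric-dipole forbidden.

forbidden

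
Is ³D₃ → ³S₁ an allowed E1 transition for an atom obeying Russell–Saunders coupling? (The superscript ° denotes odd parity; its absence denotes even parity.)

Initial level: S=1, L=2, J=3, parity even. Final level: S=1, L=0, J=1, parity even.
ΔS = 0: S: 1 → 1 — ✓.
ΔL = 0, ±1 (not L=0↔0): L: 2 → 0, ΔL = -2 — ✗.
ΔJ = 0, ±1 (not J=0↔0): J: 3 → 1, ΔJ = -2 — ✗.
Parity must change: even → even — ✗.
Rule(s) violated: parity, ΔL, ΔJ.

forbidden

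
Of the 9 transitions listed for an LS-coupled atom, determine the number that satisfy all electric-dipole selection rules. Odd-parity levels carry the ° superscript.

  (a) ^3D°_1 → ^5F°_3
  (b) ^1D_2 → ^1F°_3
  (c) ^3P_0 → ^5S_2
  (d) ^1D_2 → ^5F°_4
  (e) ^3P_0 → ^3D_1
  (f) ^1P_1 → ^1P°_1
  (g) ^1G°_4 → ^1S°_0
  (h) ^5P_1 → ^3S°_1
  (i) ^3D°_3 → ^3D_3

3

(a) forbidden (parity, ΔS, ΔJ fail)
(b) allowed
(c) forbidden (parity, ΔS, ΔJ fail)
(d) forbidden (ΔS, ΔJ fail)
(e) forbidden (parity fails)
(f) allowed
(g) forbidden (parity, ΔL, ΔJ fail)
(h) forbidden (ΔS fails)
(i) allowed
Total allowed: 3 of 9.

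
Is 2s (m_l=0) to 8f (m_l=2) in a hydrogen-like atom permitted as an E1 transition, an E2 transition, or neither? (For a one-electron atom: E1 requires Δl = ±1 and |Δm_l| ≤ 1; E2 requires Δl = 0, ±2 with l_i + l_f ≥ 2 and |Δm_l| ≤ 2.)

neither

Δl = 3 − 0 = +3; l_i + l_f = 3.
Δm_l = +2.
E1 (Δl = ±1, |Δm_l| ≤ 1): not satisfied.
E2 (Δl = 0,±2, l_i+l_f ≥ 2, |Δm_l| ≤ 2): not satisfied.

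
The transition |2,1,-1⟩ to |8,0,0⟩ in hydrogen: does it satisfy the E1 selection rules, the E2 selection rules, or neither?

Δl = 0 − 1 = -1; l_i + l_f = 1.
Δm_l = +1.
E1 (Δl = ±1, |Δm_l| ≤ 1): satisfied.
E2 (Δl = 0,±2, l_i+l_f ≥ 2, |Δm_l| ≤ 2): not satisfied.

E1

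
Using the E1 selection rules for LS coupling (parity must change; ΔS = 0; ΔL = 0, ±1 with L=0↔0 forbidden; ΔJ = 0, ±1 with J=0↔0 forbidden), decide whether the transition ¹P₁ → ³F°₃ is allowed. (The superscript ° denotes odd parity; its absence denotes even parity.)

forbidden

Initial level: S=0, L=1, J=1, parity even. Final level: S=1, L=3, J=3, parity odd.
Parity must change: even → odd — passes.
ΔS = 0: S: 0 → 1 — fails.
ΔL = 0, ±1 (not L=0↔0): L: 1 → 3, ΔL = +2 — fails.
ΔJ = 0, ±1 (not J=0↔0): J: 1 → 3, ΔJ = +2 — fails.
Rule(s) violated: ΔS, ΔL, ΔJ.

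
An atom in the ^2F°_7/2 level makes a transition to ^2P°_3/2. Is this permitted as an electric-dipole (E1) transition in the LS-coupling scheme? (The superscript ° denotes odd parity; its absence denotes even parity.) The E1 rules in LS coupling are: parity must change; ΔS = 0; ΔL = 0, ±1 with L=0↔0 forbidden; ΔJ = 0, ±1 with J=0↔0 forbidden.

forbidden

Parity must change: odd → odd — fails.
ΔS = 0: S: 1/2 → 1/2 — ok.
ΔL = 0, ±1 (not L=0↔0): L: 3 → 1, ΔL = -2 — fails.
ΔJ = 0, ±1 (not J=0↔0): J: 7/2 → 3/2, ΔJ = -2 — fails.
Rule(s) violated: parity, ΔL, ΔJ.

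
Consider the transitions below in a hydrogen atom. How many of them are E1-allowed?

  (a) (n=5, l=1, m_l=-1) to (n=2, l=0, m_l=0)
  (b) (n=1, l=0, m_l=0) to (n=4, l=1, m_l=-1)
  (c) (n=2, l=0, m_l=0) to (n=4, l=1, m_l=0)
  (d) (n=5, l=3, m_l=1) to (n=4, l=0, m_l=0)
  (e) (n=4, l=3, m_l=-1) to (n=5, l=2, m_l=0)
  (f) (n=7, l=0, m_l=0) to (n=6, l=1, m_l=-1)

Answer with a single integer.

(a) allowed
(b) allowed
(c) allowed
(d) forbidden — Δl = -3 (E1 requires Δl = ±1)
(e) allowed
(f) allowed
Total allowed: 5 of 6.

5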